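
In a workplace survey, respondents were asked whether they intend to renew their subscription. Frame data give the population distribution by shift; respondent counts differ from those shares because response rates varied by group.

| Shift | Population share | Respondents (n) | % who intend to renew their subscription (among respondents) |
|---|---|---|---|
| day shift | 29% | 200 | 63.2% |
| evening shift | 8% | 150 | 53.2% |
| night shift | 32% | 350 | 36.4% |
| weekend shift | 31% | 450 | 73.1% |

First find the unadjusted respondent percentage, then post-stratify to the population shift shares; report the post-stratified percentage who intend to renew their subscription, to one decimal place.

Without adjustment, the pooled respondent share is:
  (200/1150)×63.2 + (150/1150)×53.2 + (350/1150)×36.4 + (450/1150)×73.1 = 57.613%
Post-stratifying to population shares instead:
  0.29×63.2 + 0.08×53.2 + 0.32×36.4 + 0.31×73.1 = 56.893%

56.9%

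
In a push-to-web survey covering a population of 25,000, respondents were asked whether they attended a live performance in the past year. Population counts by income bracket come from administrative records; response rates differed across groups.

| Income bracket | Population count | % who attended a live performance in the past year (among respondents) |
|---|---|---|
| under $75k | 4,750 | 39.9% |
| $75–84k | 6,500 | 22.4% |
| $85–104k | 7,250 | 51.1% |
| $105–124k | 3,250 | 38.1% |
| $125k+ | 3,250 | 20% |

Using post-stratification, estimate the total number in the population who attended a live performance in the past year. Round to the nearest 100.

Estimated count per cell = population count × respondent percentage:
  under $75k: 4,750 × 39.9% = 1895.25
  $75–84k: 6,500 × 22.4% = 1456
  $85–104k: 7,250 × 51.1% = 3704.75
  $105–124k: 3,250 × 38.1% = 1238.25
  $125k+: 3,250 × 20% = 650
Estimated total = 8944.25 → 8,900.

8,900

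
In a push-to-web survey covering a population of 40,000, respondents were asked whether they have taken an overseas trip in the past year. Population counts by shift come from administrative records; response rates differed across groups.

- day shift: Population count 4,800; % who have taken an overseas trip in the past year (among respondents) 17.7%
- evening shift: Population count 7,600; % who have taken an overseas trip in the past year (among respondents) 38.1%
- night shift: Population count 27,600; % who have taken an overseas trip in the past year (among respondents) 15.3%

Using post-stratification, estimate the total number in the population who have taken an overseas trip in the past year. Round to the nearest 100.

Estimated count per cell = population count × respondent percentage:
  day shift: 4,800 × 17.7% = 849.6
  evening shift: 7,600 × 38.1% = 2895.6
  night shift: 27,600 × 15.3% = 4222.8
Estimated total = 7968 → 8,000.

8,000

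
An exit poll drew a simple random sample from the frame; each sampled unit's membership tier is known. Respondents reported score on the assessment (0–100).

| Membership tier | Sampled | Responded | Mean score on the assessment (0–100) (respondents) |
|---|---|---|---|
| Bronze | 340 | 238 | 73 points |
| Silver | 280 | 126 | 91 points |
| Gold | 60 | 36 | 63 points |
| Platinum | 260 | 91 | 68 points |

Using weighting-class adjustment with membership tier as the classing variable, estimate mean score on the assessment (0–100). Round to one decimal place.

76.3

Class response rates: Bronze 238/340 = 70%, Silver 126/280 = 45%, Gold 36/60 = 60%, Platinum 91/260 = 35%.
Inverse-response-rate weighting restores each class to its sampled count, so class totals weight by n_sampled:
  Bronze: 340 × 73 = 24,820
  Silver: 280 × 91 = 25,480
  Gold: 60 × 63 = 3780
  Platinum: 260 × 68 = 17,680
Adjusted estimate = 71,760 / 940 = 76.3404 → 76.3.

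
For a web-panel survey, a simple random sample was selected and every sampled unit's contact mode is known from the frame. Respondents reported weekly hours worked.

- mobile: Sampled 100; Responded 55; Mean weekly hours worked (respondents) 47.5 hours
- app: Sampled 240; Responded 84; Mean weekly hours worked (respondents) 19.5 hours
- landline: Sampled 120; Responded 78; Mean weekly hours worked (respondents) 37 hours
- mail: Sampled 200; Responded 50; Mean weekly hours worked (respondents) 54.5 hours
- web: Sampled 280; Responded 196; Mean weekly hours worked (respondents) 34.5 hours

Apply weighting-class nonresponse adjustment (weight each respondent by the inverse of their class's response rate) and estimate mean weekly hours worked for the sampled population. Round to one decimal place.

Response rates by class: mobile 55/100 = 55%, app 84/240 = 35%, landline 78/120 = 65%, mail 50/200 = 25%, web 196/280 = 70%.
Each respondent's weight = sampled/responded in their class; summing within a class gives n_sampled, so:
  mobile: 100 × 47.5 = 4750
  app: 240 × 19.5 = 4680
  landline: 120 × 37 = 4440
  mail: 200 × 54.5 = 10,900
  web: 280 × 34.5 = 9660
Adjusted estimate = 34,430 / 940 = 36.6277 → 36.6.

36.6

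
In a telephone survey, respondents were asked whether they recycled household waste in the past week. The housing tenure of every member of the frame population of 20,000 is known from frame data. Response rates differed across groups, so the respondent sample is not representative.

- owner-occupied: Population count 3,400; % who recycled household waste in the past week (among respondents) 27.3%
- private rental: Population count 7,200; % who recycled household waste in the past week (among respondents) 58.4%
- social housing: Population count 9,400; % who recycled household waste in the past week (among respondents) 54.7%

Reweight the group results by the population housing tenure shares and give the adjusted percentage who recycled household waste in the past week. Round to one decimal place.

51.4%

Reweight to the known housing tenure distribution:
  owner-occupied: (3,400/20,000) × 27.3 = 4.641
  private rental: (7,200/20,000) × 58.4 = 21.024
  social housing: (9,400/20,000) × 54.7 = 25.709
Post-stratified estimate = 51.374 → 51.4%.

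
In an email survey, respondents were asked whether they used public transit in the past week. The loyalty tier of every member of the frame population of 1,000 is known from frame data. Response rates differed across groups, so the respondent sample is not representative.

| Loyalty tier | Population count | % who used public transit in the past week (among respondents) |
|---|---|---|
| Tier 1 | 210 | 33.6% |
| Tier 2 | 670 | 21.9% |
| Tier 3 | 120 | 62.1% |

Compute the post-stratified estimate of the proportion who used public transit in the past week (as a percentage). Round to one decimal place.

Reweight to the known loyalty tier distribution:
  Tier 1: (210/1,000) × 33.6 = 7.056
  Tier 2: (670/1,000) × 21.9 = 14.673
  Tier 3: (120/1,000) × 62.1 = 7.452
Post-stratified estimate = 29.181 → 29.2%.

29.2%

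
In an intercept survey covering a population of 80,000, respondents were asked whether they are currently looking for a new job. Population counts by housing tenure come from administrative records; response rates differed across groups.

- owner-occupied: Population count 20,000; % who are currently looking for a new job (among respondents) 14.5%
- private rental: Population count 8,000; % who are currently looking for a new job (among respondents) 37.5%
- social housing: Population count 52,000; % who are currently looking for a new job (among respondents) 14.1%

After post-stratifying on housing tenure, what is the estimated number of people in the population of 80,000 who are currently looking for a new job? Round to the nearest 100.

Each cell contributes its population count × the respondent rate:
  owner-occupied: 20,000 × 14.5% = 2900
  private rental: 8,000 × 37.5% = 3000
  social housing: 52,000 × 14.1% = 7332
Estimated total = 13,232 → 13,200.

13,200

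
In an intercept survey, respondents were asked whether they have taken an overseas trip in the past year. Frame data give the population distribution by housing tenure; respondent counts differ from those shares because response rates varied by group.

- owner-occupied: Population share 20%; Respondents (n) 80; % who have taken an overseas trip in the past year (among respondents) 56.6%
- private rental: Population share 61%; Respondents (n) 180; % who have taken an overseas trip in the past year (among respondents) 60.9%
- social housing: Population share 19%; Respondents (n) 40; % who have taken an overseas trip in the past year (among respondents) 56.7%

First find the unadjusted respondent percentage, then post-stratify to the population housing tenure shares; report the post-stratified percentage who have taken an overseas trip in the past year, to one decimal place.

59.2%

Without adjustment, the pooled respondent share is:
  (80/300)×56.6 + (180/300)×60.9 + (40/300)×56.7 = 59.1933%
Reweighting by population housing tenure shares:
  0.2×56.6 + 0.61×60.9 + 0.19×56.7 = 59.242%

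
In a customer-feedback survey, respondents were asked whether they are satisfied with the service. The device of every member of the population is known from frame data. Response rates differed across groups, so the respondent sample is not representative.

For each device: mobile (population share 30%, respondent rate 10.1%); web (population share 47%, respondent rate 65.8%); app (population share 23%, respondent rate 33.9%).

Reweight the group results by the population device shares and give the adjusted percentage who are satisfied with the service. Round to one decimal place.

Each cell contributes population-share × respondent value:
  mobile: 0.3 × 10.1 = 3.03
  web: 0.47 × 65.8 = 30.926
  app: 0.23 × 33.9 = 7.797
Post-stratified estimate = 41.753 → 41.8%.

41.8%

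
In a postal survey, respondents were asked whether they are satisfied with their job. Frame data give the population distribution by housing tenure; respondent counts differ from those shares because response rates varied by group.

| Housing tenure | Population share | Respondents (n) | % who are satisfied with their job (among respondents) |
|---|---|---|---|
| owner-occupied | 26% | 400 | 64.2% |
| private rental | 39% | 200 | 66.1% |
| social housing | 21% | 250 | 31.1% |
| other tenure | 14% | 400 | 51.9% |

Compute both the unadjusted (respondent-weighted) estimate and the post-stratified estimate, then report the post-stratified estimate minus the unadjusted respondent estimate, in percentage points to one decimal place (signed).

+2.3 percentage points

Unadjusted (pooled respondent) estimate weights by respondent counts:
  (400/1250)×64.2 + (200/1250)×66.1 + (250/1250)×31.1 + (400/1250)×51.9 = 53.948%
Reweighting by population housing tenure shares:
  0.26×64.2 + 0.39×66.1 + 0.21×31.1 + 0.14×51.9 = 56.268%
Difference = 56.268 − 53.948 = 2.32 pp.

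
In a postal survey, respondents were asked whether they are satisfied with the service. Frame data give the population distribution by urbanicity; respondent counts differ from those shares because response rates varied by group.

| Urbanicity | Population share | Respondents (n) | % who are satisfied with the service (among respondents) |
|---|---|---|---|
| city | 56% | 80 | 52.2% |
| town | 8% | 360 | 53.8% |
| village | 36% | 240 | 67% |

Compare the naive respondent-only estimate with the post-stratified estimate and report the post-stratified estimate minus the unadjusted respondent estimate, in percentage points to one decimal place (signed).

-0.6 percentage points

Naive respondent-only estimate (weights = respondent counts):
  (80/680)×52.2 + (360/680)×53.8 + (240/680)×67 = 58.2706%
Post-stratifying to population shares instead:
  0.56×52.2 + 0.08×53.8 + 0.36×67 = 57.656%
Difference = 57.656 − 58.2706 = -0.6146 pp.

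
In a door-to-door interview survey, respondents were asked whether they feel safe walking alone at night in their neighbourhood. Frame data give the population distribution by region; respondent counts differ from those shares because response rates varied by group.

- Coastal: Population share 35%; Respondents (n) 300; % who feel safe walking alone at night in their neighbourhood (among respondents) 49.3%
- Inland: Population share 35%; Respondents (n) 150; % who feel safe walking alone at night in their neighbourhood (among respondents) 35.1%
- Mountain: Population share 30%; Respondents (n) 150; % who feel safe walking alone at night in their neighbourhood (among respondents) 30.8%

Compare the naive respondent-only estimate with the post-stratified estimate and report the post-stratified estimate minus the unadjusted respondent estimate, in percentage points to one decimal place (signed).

-2.3 percentage points

Without adjustment, the pooled respondent share is:
  (300/600)×49.3 + (150/600)×35.1 + (150/600)×30.8 = 41.125%
Post-stratifying to population shares instead:
  0.35×49.3 + 0.35×35.1 + 0.3×30.8 = 38.78%
Difference = 38.78 − 41.125 = -2.345 pp.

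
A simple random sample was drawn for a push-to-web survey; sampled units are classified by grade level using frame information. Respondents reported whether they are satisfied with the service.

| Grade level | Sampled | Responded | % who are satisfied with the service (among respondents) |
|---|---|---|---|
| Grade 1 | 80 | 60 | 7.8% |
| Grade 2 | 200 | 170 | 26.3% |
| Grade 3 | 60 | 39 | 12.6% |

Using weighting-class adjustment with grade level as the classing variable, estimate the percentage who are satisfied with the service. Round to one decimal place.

Response rates by class: Grade 1 60/80 = 75%, Grade 2 170/200 = 85%, Grade 3 39/60 = 65%.
Weighting each respondent by the inverse class response rate inflates each class back to its sampled size, so the class weight is n_sampled:
  Grade 1: 80 × 7.8 = 624
  Grade 2: 200 × 26.3 = 5260
  Grade 3: 60 × 12.6 = 756
Adjusted estimate = 6640 / 340 = 19.5294 → 19.5%.

19.5%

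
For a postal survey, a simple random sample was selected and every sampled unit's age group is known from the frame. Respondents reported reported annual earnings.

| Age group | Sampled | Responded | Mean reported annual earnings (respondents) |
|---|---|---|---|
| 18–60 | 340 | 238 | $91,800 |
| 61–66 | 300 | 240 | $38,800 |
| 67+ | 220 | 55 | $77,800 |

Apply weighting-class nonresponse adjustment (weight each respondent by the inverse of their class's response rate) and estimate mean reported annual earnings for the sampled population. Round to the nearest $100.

Response rates by class: 18–60 238/340 = 70%, 61–66 240/300 = 80%, 67+ 55/220 = 25%.
Each respondent's weight = sampled/responded in their class; summing within a class gives n_sampled, so:
  18–60: 340 × 91,800 = 31,212,000
  61–66: 300 × 38,800 = 11,640,000
  67+: 220 × 77,800 = 17,116,000
Adjusted estimate = 59,968,000 / 860 = 69730.2 → $69,700.

$69,700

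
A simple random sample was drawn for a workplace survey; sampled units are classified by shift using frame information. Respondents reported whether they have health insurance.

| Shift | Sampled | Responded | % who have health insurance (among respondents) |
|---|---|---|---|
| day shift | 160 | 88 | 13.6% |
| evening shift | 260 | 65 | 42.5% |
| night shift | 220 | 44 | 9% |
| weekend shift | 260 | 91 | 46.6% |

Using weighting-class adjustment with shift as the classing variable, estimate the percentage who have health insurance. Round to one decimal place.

30.4%

Response rates by class: day shift 88/160 = 55%, evening shift 65/260 = 25%, night shift 44/220 = 20%, weekend shift 91/260 = 35%.
Inverse-response-rate weighting restores each class to its sampled count, so class totals weight by n_sampled:
  day shift: 160 × 13.6 = 2176
  evening shift: 260 × 42.5 = 11,050
  night shift: 220 × 9 = 1980
  weekend shift: 260 × 46.6 = 12,116
Adjusted estimate = 27,322 / 900 = 30.3578 → 30.4%.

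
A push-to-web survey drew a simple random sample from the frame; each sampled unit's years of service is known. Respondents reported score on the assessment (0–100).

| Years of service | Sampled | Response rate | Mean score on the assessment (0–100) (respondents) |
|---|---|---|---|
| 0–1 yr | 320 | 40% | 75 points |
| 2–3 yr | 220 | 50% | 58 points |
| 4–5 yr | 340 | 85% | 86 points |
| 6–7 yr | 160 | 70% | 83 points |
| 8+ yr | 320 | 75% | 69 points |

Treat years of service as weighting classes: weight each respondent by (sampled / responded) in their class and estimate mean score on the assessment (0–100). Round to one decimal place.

Weighting each respondent by the inverse class response rate inflates each class back to its sampled size, so the class weight is n_sampled:
  0–1 yr: 320 × 75 = 24,000
  2–3 yr: 220 × 58 = 12,760
  4–5 yr: 340 × 86 = 29,240
  6–7 yr: 160 × 83 = 13,280
  8+ yr: 320 × 69 = 22,080
Adjusted estimate = 101,360 / 1,360 = 74.5294 → 74.5.

74.5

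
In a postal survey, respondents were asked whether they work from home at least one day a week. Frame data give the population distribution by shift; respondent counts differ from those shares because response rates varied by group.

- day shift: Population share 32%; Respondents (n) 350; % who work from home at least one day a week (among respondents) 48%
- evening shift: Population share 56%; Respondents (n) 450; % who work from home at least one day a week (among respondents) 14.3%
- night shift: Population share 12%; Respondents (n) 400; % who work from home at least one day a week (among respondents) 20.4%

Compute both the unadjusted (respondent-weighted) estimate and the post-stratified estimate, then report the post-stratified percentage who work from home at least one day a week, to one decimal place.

Unadjusted (pooled respondent) estimate weights by respondent counts:
  (350/1200)×48 + (450/1200)×14.3 + (400/1200)×20.4 = 26.1625%
Post-stratifying to population shares instead:
  0.32×48 + 0.56×14.3 + 0.12×20.4 = 25.816%

25.8%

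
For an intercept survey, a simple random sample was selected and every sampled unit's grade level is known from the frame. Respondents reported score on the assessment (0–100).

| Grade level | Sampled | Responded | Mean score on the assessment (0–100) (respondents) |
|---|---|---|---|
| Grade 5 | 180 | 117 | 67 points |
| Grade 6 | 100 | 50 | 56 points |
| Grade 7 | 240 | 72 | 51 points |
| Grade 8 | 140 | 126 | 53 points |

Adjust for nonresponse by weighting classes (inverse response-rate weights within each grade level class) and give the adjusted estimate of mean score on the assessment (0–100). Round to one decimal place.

56.5

Response rates by class: Grade 5 117/180 = 65%, Grade 6 50/100 = 50%, Grade 7 72/240 = 30%, Grade 8 126/140 = 90%.
With weight = n_sampled/n_responded per class, the weighted class total is n_sampled:
  Grade 5: 180 × 67 = 12,060
  Grade 6: 100 × 56 = 5600
  Grade 7: 240 × 51 = 12,240
  Grade 8: 140 × 53 = 7420
Adjusted estimate = 37,320 / 660 = 56.5455 → 56.5.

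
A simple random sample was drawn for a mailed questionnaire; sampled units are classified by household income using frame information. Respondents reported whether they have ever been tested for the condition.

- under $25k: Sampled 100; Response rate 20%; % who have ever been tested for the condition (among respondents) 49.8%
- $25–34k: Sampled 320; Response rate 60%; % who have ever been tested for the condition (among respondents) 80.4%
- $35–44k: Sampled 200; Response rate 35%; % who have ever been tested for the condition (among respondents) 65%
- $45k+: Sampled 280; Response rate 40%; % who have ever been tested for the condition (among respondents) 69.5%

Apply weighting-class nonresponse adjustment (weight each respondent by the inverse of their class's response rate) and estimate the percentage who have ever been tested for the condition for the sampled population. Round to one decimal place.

70.2%

Weighting each respondent by the inverse class response rate inflates each class back to its sampled size, so the class weight is n_sampled:
  under $25k: 100 × 49.8 = 4980
  $25–34k: 320 × 80.4 = 25,728
  $35–44k: 200 × 65 = 13,000
  $45k+: 280 × 69.5 = 19,460
Adjusted estimate = 63,168 / 900 = 70.1867 → 70.2%.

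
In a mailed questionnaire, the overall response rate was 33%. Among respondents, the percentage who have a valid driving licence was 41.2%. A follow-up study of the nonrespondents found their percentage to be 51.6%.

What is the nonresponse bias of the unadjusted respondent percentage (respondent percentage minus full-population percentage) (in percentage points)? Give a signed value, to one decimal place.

Nonresponse fraction = 1 − 0.33 = 0.67.
Bias = (nonresponse fraction) × (respondent percentage − nonrespondent percentage)
     = 0.67 × (41.2 − 51.6) = 0.67 × -10.4 = -6.968.

-7.0 percentage points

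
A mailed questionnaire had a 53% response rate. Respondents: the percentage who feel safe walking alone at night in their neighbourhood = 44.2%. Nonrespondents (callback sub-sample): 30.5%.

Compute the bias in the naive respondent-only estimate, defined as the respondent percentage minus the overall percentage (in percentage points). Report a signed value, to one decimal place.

+6.4 percentage points

Nonresponse fraction = 1 − 0.53 = 0.47.
Bias = (nonresponse fraction) × (respondent percentage − nonrespondent percentage)
     = 0.47 × (44.2 − 30.5) = 0.47 × 13.7 = 6.439.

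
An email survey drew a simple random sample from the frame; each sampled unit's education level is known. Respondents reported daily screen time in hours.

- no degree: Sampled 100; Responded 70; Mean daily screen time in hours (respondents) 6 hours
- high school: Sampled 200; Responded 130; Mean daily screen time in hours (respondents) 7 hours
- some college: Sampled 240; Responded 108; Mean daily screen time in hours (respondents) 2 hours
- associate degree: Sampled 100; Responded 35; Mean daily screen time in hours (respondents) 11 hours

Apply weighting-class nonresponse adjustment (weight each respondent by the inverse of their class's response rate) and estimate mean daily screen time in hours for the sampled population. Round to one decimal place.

Response rates by class: no degree 70/100 = 70%, high school 130/200 = 65%, some college 108/240 = 45%, associate degree 35/100 = 35%.
Inverse-response-rate weighting restores each class to its sampled count, so class totals weight by n_sampled:
  no degree: 100 × 6 = 600
  high school: 200 × 7 = 1400
  some college: 240 × 2 = 480
  associate degree: 100 × 11 = 1100
Adjusted estimate = 3580 / 640 = 5.59375 → 5.6.

5.6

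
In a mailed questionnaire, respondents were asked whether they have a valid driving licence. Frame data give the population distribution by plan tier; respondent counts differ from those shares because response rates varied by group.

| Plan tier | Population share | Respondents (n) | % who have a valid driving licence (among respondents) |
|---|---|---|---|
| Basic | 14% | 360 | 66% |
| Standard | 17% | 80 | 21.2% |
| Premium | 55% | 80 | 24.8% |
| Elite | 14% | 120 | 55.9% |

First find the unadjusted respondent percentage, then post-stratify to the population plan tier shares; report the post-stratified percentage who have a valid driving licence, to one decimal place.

34.3%

Without adjustment, the pooled respondent share is:
  (360/640)×66 + (80/640)×21.2 + (80/640)×24.8 + (120/640)×55.9 = 53.3563%
Post-stratifying to population shares instead:
  0.14×66 + 0.17×21.2 + 0.55×24.8 + 0.14×55.9 = 34.31%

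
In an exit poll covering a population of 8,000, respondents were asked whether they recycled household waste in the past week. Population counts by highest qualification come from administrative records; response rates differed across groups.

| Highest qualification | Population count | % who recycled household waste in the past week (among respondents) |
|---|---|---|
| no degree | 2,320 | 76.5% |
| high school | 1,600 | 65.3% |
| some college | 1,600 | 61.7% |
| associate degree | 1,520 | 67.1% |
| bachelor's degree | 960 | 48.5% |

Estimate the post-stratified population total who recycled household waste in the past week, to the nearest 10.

5,290

Each cell contributes its population count × the respondent rate:
  no degree: 2,320 × 76.5% = 1774.8
  high school: 1,600 × 65.3% = 1044.8
  some college: 1,600 × 61.7% = 987.2
  associate degree: 1,520 × 67.1% = 1019.92
  bachelor's degree: 960 × 48.5% = 465.6
Estimated total = 5292.32 → 5,290.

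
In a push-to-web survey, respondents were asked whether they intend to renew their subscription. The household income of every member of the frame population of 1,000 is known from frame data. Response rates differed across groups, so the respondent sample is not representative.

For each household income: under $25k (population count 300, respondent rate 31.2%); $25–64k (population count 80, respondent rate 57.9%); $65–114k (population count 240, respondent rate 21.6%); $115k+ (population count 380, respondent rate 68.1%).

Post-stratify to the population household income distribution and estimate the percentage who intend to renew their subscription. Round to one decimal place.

Post-stratification weights by population share, not respondent share:
  under $25k: (300/1,000) × 31.2 = 9.36
  $25–64k: (80/1,000) × 57.9 = 4.632
  $65–114k: (240/1,000) × 21.6 = 5.184
  $115k+: (380/1,000) × 68.1 = 25.878
Post-stratified estimate = 45.054 → 45.1%.

45.1%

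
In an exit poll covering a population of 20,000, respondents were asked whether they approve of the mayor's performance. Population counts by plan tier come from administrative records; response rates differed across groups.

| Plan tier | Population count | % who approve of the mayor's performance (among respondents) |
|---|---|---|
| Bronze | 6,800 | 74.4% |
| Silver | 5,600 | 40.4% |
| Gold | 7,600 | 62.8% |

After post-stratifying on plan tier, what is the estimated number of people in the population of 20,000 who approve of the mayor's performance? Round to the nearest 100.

12,100

Estimated count per cell = population count × respondent percentage:
  Bronze: 6,800 × 74.4% = 5059.2
  Silver: 5,600 × 40.4% = 2262.4
  Gold: 7,600 × 62.8% = 4772.8
Estimated total = 12094.4 → 12,100.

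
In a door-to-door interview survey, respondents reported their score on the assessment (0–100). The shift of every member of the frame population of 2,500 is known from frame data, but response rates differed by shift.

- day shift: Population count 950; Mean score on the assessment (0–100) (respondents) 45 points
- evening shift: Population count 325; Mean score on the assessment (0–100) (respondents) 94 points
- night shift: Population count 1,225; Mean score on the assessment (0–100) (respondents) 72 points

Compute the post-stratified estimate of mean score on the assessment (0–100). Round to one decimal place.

64.6

Each cell contributes population-share × respondent value:
  day shift: (950/2,500) × 45 = 17.1
  evening shift: (325/2,500) × 94 = 12.22
  night shift: (1,225/2,500) × 72 = 35.28
Post-stratified estimate = 64.6 → 64.6.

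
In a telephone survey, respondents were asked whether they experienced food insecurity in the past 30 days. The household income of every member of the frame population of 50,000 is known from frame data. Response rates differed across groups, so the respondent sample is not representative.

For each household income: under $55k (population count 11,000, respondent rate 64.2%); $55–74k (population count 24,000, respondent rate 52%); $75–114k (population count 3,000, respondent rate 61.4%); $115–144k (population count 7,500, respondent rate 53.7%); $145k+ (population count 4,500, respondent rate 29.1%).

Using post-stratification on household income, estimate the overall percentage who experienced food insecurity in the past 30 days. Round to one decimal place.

53.4%

Weight each group's respondent value by its population share:
  under $55k: (11,000/50,000) × 64.2 = 14.124
  $55–74k: (24,000/50,000) × 52 = 24.96
  $75–114k: (3,000/50,000) × 61.4 = 3.684
  $115–144k: (7,500/50,000) × 53.7 = 8.055
  $145k+: (4,500/50,000) × 29.1 = 2.619
Post-stratified estimate = 53.442 → 53.4%.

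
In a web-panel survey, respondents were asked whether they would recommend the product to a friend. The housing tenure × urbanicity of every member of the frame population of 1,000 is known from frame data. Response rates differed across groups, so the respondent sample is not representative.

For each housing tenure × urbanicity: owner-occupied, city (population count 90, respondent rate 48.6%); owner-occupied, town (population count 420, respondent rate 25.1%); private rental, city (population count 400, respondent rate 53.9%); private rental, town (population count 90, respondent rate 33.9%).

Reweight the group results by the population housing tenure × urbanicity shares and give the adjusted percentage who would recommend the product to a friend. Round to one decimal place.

Weight each group's respondent value by its population share:
  owner-occupied, city: (90/1,000) × 48.6 = 4.374
  owner-occupied, town: (420/1,000) × 25.1 = 10.542
  private rental, city: (400/1,000) × 53.9 = 21.56
  private rental, town: (90/1,000) × 33.9 = 3.051
Post-stratified estimate = 39.527 → 39.5%.

39.5%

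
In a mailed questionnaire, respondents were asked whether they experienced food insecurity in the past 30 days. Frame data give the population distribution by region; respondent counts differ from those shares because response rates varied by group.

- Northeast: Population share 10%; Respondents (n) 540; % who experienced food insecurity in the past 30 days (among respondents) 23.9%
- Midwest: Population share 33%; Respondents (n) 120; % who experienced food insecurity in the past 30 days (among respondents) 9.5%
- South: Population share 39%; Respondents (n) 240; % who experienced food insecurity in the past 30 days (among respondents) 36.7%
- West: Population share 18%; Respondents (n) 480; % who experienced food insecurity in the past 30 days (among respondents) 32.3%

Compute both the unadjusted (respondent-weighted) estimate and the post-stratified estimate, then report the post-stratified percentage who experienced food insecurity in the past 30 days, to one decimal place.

Without adjustment, the pooled respondent share is:
  (540/1380)×23.9 + (120/1380)×9.5 + (240/1380)×36.7 + (480/1380)×32.3 = 27.7957%
Post-stratified estimate weights by population shares:
  0.1×23.9 + 0.33×9.5 + 0.39×36.7 + 0.18×32.3 = 25.652%

25.7%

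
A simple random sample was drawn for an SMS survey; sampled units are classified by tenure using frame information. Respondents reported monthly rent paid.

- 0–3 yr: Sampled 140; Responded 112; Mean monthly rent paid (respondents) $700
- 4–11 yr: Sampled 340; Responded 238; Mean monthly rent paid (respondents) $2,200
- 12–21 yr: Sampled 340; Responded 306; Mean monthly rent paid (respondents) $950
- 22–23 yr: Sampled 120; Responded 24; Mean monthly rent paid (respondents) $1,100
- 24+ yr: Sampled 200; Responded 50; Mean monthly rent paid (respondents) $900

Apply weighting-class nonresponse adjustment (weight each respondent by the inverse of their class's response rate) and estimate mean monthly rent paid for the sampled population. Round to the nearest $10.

Class response rates: 0–3 yr 112/140 = 80%, 4–11 yr 238/340 = 70%, 12–21 yr 306/340 = 90%, 22–23 yr 24/120 = 20%, 24+ yr 50/200 = 25%.
Inverse-response-rate weighting restores each class to its sampled count, so class totals weight by n_sampled:
  0–3 yr: 140 × 700 = 98,000
  4–11 yr: 340 × 2200 = 748,000
  12–21 yr: 340 × 950 = 323,000
  22–23 yr: 120 × 1100 = 132,000
  24+ yr: 200 × 900 = 180,000
Adjusted estimate = 1,481,000 / 1,140 = 1299.12 → $1,300.

$1,300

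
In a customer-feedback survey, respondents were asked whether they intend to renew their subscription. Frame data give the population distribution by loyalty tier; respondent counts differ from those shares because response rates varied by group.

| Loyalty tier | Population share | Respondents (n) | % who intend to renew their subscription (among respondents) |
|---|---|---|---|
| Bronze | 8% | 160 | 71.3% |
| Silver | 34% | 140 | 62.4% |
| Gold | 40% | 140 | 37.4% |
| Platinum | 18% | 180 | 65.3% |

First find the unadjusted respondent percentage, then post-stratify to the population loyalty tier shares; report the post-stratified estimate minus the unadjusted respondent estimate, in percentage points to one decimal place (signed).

-6.3 percentage points

Unadjusted (pooled respondent) estimate weights by respondent counts:
  (160/620)×71.3 + (140/620)×62.4 + (140/620)×37.4 + (180/620)×65.3 = 59.8935%
Post-stratified estimate weights by population shares:
  0.08×71.3 + 0.34×62.4 + 0.4×37.4 + 0.18×65.3 = 53.634%
Difference = 53.634 − 59.8935 = -6.2595 pp.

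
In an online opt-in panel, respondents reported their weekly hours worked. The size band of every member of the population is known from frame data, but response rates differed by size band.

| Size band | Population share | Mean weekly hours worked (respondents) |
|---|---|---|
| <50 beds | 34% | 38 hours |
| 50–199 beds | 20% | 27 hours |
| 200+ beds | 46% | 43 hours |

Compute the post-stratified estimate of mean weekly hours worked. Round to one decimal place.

38.1

Each cell contributes population-share × respondent value:
  <50 beds: 0.34 × 38 = 12.92
  50–199 beds: 0.2 × 27 = 5.4
  200+ beds: 0.46 × 43 = 19.78
Post-stratified estimate = 38.1 → 38.1.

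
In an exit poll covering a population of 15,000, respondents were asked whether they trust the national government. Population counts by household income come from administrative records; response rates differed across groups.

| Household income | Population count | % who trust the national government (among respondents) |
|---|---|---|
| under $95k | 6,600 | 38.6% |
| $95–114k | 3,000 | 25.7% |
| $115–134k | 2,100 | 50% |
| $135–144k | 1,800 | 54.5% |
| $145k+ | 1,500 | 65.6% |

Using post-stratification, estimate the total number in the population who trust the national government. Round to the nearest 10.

6,330

Apply each group's respondent rate to its population count:
  under $95k: 6,600 × 38.6% = 2547.6
  $95–114k: 3,000 × 25.7% = 771
  $115–134k: 2,100 × 50% = 1050
  $135–144k: 1,800 × 54.5% = 981
  $145k+: 1,500 × 65.6% = 984
Estimated total = 6333.6 → 6,330.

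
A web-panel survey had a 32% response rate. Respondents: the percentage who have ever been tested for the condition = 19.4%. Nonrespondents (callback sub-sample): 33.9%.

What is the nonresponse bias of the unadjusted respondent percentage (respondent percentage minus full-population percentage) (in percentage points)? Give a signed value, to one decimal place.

Nonresponse fraction = 1 − 0.32 = 0.68.
Bias = (nonresponse fraction) × (respondent percentage − nonrespondent percentage)
     = 0.68 × (19.4 − 33.9) = 0.68 × -14.5 = -9.86.

-9.9 percentage points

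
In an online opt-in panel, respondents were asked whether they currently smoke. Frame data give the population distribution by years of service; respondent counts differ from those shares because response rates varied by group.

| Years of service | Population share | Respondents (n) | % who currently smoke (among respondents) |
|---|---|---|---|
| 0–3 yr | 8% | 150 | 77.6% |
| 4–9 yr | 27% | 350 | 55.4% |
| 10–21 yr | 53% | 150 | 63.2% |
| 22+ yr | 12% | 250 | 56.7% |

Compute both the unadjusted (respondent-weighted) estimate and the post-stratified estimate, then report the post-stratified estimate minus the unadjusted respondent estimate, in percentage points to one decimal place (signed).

Naive respondent-only estimate (weights = respondent counts):
  (150/900)×77.6 + (350/900)×55.4 + (150/900)×63.2 + (250/900)×56.7 = 60.7611%
Post-stratified estimate weights by population shares:
  0.08×77.6 + 0.27×55.4 + 0.53×63.2 + 0.12×56.7 = 61.466%
Difference = 61.466 − 60.7611 = 0.7049 pp.

+0.7 percentage points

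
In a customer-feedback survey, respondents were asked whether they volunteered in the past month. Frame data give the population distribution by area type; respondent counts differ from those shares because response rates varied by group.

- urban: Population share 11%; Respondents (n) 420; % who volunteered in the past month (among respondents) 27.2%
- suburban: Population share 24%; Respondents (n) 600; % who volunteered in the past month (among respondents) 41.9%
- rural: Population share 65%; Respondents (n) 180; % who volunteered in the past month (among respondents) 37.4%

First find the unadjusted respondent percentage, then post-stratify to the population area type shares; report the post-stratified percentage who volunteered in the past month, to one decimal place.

Naive respondent-only estimate (weights = respondent counts):
  (420/1200)×27.2 + (600/1200)×41.9 + (180/1200)×37.4 = 36.08%
Post-stratifying to population shares instead:
  0.11×27.2 + 0.24×41.9 + 0.65×37.4 = 37.358%

37.4%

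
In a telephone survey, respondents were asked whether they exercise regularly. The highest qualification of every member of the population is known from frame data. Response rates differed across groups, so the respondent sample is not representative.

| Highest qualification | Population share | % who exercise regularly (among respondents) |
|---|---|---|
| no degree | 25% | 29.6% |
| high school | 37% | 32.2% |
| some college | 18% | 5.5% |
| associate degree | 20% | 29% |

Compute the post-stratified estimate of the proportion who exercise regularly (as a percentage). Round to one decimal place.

Each cell contributes population-share × respondent value:
  no degree: 0.25 × 29.6 = 7.4
  high school: 0.37 × 32.2 = 11.914
  some college: 0.18 × 5.5 = 0.99
  associate degree: 0.2 × 29 = 5.8
Post-stratified estimate = 26.104 → 26.1%.

26.1%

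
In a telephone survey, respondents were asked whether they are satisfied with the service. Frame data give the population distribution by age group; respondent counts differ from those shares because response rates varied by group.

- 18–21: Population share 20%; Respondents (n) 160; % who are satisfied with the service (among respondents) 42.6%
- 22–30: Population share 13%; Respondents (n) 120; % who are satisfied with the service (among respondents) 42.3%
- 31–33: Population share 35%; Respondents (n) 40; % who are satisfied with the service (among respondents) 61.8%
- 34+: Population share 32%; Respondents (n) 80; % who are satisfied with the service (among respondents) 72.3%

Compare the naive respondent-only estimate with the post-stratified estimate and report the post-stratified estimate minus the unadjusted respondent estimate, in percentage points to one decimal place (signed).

+8.4 percentage points

Unadjusted (pooled respondent) estimate weights by respondent counts:
  (160/400)×42.6 + (120/400)×42.3 + (40/400)×61.8 + (80/400)×72.3 = 50.37%
Reweighting by population age group shares:
  0.2×42.6 + 0.13×42.3 + 0.35×61.8 + 0.32×72.3 = 58.785%
Difference = 58.785 − 50.37 = 8.415 pp.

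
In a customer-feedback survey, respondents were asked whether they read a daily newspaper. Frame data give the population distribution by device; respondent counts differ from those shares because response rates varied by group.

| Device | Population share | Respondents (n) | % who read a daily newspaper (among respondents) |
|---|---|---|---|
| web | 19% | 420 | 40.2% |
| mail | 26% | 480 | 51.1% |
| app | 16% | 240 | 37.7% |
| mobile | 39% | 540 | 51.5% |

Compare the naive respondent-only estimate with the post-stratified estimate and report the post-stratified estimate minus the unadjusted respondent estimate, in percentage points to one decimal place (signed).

+0.5 percentage points

Unadjusted (pooled respondent) estimate weights by respondent counts:
  (420/1680)×40.2 + (480/1680)×51.1 + (240/1680)×37.7 + (540/1680)×51.5 = 46.5893%
Reweighting by population device shares:
  0.19×40.2 + 0.26×51.1 + 0.16×37.7 + 0.39×51.5 = 47.041%
Difference = 47.041 − 46.5893 = 0.4517 pp.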